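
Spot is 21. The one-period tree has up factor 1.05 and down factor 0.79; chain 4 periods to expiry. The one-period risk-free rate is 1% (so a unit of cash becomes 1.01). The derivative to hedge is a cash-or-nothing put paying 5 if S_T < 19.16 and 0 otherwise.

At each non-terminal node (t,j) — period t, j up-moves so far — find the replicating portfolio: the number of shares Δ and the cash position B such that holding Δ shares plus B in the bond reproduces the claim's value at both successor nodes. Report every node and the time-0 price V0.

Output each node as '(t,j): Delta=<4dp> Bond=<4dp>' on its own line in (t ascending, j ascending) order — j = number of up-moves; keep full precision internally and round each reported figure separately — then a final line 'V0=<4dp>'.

(0,0): Delta=-0.2937 Bond=6.7184
(1,0): Delta=-0.8136 Bond=15.4104
(1,1): Delta=-0.2226 Bond=5.2174
(2,0): Delta=0.0000 Bond=4.9015
(2,1): Delta=-0.9249 Bond=17.5032
(2,2): Delta=-0.1265 Bond=3.0453
(3,0): Delta=0.0000 Bond=4.9505
(3,1): Delta=0.0000 Bond=4.9505
(3,2): Delta=-1.0514 Bond=19.9924
(3,3): Delta=0.0000 Bond=0.0000
V0=0.5505

No-arbitrage ⇒ martingale measure with p* = (R−d)/(u−d) = 0.8462.
Terminal values V(4,·): V(4,0)=5.0000, V(4,1)=5.0000, V(4,2)=5.0000, V(4,3)=0.0000, V(4,4)=0.0000
Node (3,0) S=10.3538: V=(p*·5.0000+(1−p*)·5.0000)/1.01=4.9505; Δ=(5.0000−5.0000)/(10.8715−8.1795)=0.0000; B=V−Δ·S=4.9505
Node (3,1) S=13.7614: V=(p*·5.0000+(1−p*)·5.0000)/1.01=4.9505; Δ=(5.0000−5.0000)/(14.4495−10.8715)=0.0000; B=V−Δ·S=4.9505
Node (3,2) S=18.2905: V=(p*·0.0000+(1−p*)·5.0000)/1.01=0.7616; Δ=(0.0000−5.0000)/(19.2050−14.4495)=-1.0514; B=V−Δ·S=19.9924
Node (3,3) S=24.3101: V=(p*·0.0000+(1−p*)·0.0000)/1.01=0.0000; Δ=(0.0000−0.0000)/(25.5256−19.2050)=0.0000; B=V−Δ·S=0.0000
Node (2,0) S=13.1061: V=(p*·4.9505+(1−p*)·4.9505)/1.01=4.9015; Δ=(4.9505−4.9505)/(13.7614−10.3538)=0.0000; B=V−Δ·S=4.9015
Node (2,1) S=17.4195: V=(p*·0.7616+(1−p*)·4.9505)/1.01=1.3921; Δ=(0.7616−4.9505)/(18.2905−13.7614)=-0.9249; B=V−Δ·S=17.5032
Node (2,2) S=23.1525: V=(p*·0.0000+(1−p*)·0.7616)/1.01=0.1160; Δ=(0.0000−0.7616)/(24.3101−18.2905)=-0.1265; B=V−Δ·S=3.0453
Node (1,0) S=16.5900: V=(p*·1.3921+(1−p*)·4.9015)/1.01=1.9129; Δ=(1.3921−4.9015)/(17.4195−13.1061)=-0.8136; B=V−Δ·S=15.4104
Node (1,1) S=22.0500: V=(p*·0.1160+(1−p*)·1.3921)/1.01=0.3092; Δ=(0.1160−1.3921)/(23.1525−17.4195)=-0.2226; B=V−Δ·S=5.2174
Node (0,0) S=21.0000: V=(p*·0.3092+(1−p*)·1.9129)/1.01=0.5505; Δ=(0.3092−1.9129)/(22.0500−16.5900)=-0.2937; B=V−Δ·S=6.7184
Each (Δ,B) replicates both successor values, so the strategy is self-financing and V0 is arbitrage-free.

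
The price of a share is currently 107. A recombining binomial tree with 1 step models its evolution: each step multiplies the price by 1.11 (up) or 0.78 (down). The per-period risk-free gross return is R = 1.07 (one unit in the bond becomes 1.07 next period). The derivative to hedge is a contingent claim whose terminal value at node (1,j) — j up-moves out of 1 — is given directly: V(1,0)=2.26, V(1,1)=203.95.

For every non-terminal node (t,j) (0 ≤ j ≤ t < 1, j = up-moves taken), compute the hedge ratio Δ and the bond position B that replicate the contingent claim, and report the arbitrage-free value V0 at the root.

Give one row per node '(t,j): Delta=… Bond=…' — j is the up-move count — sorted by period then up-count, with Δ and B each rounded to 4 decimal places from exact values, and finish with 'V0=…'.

(0,0): Delta=5.7120 Bond=-443.4223
V0=167.7596

The replicating-portfolio and risk-neutral prices coincide; use p* = (1.07−0.78)/(1.11−0.78) = 0.8788 for the latter.
At expiry t=1: V(1,0)=2.2600, V(1,1)=203.9500
(0,0): S=107.0000. Δ = (V_up−V_dn)/(S_up−S_dn) = (203.9500−2.2600)/(118.7700−83.4600) = 5.7120. V = [p*·203.9500 + (1−p*)·2.2600]/1.07 = 167.7596. B = V − Δ·S = -443.4223.
Root portfolio cost Δ·107+B reproduces V0=167.7596.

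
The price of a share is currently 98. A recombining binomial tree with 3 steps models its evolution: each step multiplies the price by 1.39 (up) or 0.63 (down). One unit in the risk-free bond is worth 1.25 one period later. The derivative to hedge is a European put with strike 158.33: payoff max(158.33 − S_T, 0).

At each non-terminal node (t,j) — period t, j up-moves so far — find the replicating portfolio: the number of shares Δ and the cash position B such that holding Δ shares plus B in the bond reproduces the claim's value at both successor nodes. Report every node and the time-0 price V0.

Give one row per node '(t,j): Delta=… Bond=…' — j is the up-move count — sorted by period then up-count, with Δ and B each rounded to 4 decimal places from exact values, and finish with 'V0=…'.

Under the risk-neutral measure, an up-move has probability p* = (R−d)/(u−d) = 0.8158 and values discount at R = 1.25.
At expiry t=3: V(3,0)=133.8254, V(3,1)=104.2643, V(3,2)=39.0421, V(3,3)=0.0000
  t=2,j=0: stock 38.8962 → up 54.0657 (V=104.2643), down 24.5046 (V=133.8254). Price 87.7678; hedge Δ=-1.0000, bond B=126.6640.
  t=2,j=1: stock 85.8186 → up 119.2879 (V=39.0421), down 54.0657 (V=104.2643). Price 40.8454; hedge Δ=-1.0000, bond B=126.6640.
  t=2,j=2: stock 189.3458 → up 263.1907 (V=0.0000), down 119.2879 (V=39.0421). Price 5.7536; hedge Δ=-0.2713, bond B=57.1248.
  t=1,j=0: stock 61.7400 → up 85.8186 (V=40.8454), down 38.8962 (V=87.7678). Price 39.5912; hedge Δ=-1.0000, bond B=101.3312.
  t=1,j=1: stock 136.2200 → up 189.3458 (V=5.7536), down 85.8186 (V=40.8454). Price 9.7743; hedge Δ=-0.3390, bond B=55.9477.
  t=0,j=0: stock 98.0000 → up 136.2200 (V=9.7743), down 61.7400 (V=39.5912). Price 12.2135; hedge Δ=-0.4003, bond B=51.4463.
Check: Δ(0,0)·S0 + B(0,0) = 12.2135 = V0.

(0,0): Delta=-0.4003 Bond=51.4463
(1,0): Delta=-1.0000 Bond=101.3312
(1,1): Delta=-0.3390 Bond=55.9477
(2,0): Delta=-1.0000 Bond=126.6640
(2,1): Delta=-1.0000 Bond=126.6640
(2,2): Delta=-0.2713 Bond=57.1248
V0=12.2135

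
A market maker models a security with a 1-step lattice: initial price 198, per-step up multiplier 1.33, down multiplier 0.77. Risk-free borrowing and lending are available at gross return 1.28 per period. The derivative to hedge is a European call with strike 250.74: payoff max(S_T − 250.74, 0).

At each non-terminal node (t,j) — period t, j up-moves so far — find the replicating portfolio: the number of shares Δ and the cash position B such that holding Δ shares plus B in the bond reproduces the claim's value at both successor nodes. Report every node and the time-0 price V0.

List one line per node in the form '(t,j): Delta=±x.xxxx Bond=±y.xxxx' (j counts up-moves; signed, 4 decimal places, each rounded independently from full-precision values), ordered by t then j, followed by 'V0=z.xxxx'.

(0,0): Delta=0.1136 Bond=-13.5352
V0=8.9648

Risk-neutral probability p* = (R−d)/(u−d) = (1.28−0.77)/(1.33−0.77) = 0.9107.
Terminal values V(1,·): V(1,0)=0.0000, V(1,1)=12.6000
Node (0,0) S=198.0000: V=(p*·12.6000+(1−p*)·0.0000)/1.28=8.9648; Δ=(12.6000−0.0000)/(263.3400−152.4600)=0.1136; B=V−Δ·S=-13.5352
The time-0 hedge costs 8.9648, which is the no-arbitrage price.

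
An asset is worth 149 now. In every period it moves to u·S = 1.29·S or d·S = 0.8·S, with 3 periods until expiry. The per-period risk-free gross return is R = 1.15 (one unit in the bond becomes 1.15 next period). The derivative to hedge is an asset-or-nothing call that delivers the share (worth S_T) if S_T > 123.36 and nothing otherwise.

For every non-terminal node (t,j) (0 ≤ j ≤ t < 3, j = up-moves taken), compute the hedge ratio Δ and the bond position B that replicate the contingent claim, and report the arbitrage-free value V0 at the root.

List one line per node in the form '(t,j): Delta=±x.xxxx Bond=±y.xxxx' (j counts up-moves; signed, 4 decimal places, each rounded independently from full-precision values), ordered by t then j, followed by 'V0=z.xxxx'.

(0,0): Delta=1.4805 Bond=-86.9140
(1,0): Delta=2.1094 Bond=-174.9145
(1,1): Delta=1.3245 Bond=-69.9658
(2,0): Delta=0.0000 Bond=0.0000
(2,1): Delta=2.6327 Bond=-281.6124
(2,2): Delta=1.0000 Bond=0.0000
V0=133.6813

Risk-neutral probability p* = (R−d)/(u−d) = (1.15−0.8)/(1.29−0.8) = 0.7143.
Terminal payoffs: V(3,0)=0.0000, V(3,1)=0.0000, V(3,2)=198.3607, V(3,3)=319.8567
Node (2,0) S=95.3600: V=(p*·0.0000+(1−p*)·0.0000)/1.15=0.0000; Δ=(0.0000−0.0000)/(123.0144−76.2880)=0.0000; B=V−Δ·S=0.0000
Node (2,1) S=153.7680: V=(p*·198.3607+(1−p*)·0.0000)/1.15=123.2054; Δ=(198.3607−0.0000)/(198.3607−123.0144)=2.6327; B=V−Δ·S=-281.6124
Node (2,2) S=247.9509: V=(p*·319.8567+(1−p*)·198.3607)/1.15=247.9509; Δ=(319.8567−198.3607)/(319.8567−198.3607)=1.0000; B=V−Δ·S=0.0000
Node (1,0) S=119.2000: V=(p*·123.2054+(1−p*)·0.0000)/1.15=76.5251; Δ=(123.2054−0.0000)/(153.7680−95.3600)=2.1094; B=V−Δ·S=-174.9145
Node (1,1) S=192.2100: V=(p*·247.9509+(1−p*)·123.2054)/1.15=184.6168; Δ=(247.9509−123.2054)/(247.9509−153.7680)=1.3245; B=V−Δ·S=-69.9658
Node (0,0) S=149.0000: V=(p*·184.6168+(1−p*)·76.5251)/1.15=133.6813; Δ=(184.6168−76.5251)/(192.2100−119.2000)=1.4805; B=V−Δ·S=-86.9140
The time-0 hedge costs 133.6813, which is the no-arbitrage price.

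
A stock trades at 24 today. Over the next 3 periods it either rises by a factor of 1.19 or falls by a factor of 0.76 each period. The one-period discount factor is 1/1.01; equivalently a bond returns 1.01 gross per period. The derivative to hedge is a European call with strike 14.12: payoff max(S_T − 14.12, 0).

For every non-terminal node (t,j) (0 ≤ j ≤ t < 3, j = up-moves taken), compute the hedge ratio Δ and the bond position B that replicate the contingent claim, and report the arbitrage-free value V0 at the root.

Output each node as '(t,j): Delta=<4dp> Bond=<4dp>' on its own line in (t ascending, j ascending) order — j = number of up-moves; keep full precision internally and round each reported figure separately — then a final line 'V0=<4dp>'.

(0,0): Delta=0.9403 Bond=-12.0176
(1,0): Delta=0.8106 Bond=-9.7710
(1,1): Delta=1.0000 Bond=-13.8418
(2,0): Delta=0.3986 Bond=-4.1583
(2,1): Delta=1.0000 Bond=-13.9802
(2,2): Delta=1.0000 Bond=-13.9802
V0=10.5505

The replicating-portfolio and risk-neutral prices coincide; use p* = (1.01−0.76)/(1.19−0.76) = 0.5814 for the latter.
At expiry t=3: V(3,0)=0.0000, V(3,1)=2.3763, V(3,2)=11.7097, V(3,3)=26.3238
(2,0): S=13.8624. Δ = (V_up−V_dn)/(S_up−S_dn) = (2.3763−0.0000)/(16.4963−10.5354) = 0.3986. V = [p*·2.3763 + (1−p*)·0.0000]/1.01 = 1.3679. B = V − Δ·S = -4.1583.
(2,1): S=21.7056. Δ = (V_up−V_dn)/(S_up−S_dn) = (11.7097−2.3763)/(25.8297−16.4963) = 1.0000. V = [p*·11.7097 + (1−p*)·2.3763]/1.01 = 7.7254. B = V − Δ·S = -13.9802.
(2,2): S=33.9864. Δ = (V_up−V_dn)/(S_up−S_dn) = (26.3238−11.7097)/(40.4438−25.8297) = 1.0000. V = [p*·26.3238 + (1−p*)·11.7097]/1.01 = 20.0062. B = V − Δ·S = -13.9802.
(1,0): S=18.2400. Δ = (V_up−V_dn)/(S_up−S_dn) = (7.7254−1.3679)/(21.7056−13.8624) = 0.8106. V = [p*·7.7254 + (1−p*)·1.3679]/1.01 = 5.0140. B = V − Δ·S = -9.7710.
(1,1): S=28.5600. Δ = (V_up−V_dn)/(S_up−S_dn) = (20.0062−7.7254)/(33.9864−21.7056) = 1.0000. V = [p*·20.0062 + (1−p*)·7.7254]/1.01 = 14.7182. B = V − Δ·S = -13.8418.
(0,0): S=24.0000. Δ = (V_up−V_dn)/(S_up−S_dn) = (14.7182−5.0140)/(28.5600−18.2400) = 0.9403. V = [p*·14.7182 + (1−p*)·5.0140]/1.01 = 10.5505. B = V − Δ·S = -12.0176.
Self-financing check: at every node Δ·S+B equals the discounted successor values.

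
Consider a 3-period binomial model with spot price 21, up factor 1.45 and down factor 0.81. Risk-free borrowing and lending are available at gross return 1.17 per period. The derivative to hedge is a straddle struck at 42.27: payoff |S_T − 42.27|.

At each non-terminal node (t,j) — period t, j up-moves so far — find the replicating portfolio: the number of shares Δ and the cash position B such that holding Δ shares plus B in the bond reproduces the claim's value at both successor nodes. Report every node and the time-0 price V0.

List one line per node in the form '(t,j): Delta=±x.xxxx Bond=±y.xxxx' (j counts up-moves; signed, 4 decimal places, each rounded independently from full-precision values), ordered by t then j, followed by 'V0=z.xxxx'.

(0,0): Delta=-0.2519 Bond=15.5153
(1,0): Delta=-1.0000 Bond=30.8788
(1,1): Delta=0.0732 Bond=8.2549
(2,0): Delta=-1.0000 Bond=36.1282
(2,1): Delta=-1.0000 Bond=36.1282
(2,2): Delta=0.5395 Bond=-10.9295
V0=10.2263

Under the risk-neutral measure, an up-move has probability p* = (R−d)/(u−d) = 0.5625 and values discount at R = 1.17.
Terminal payoffs: V(3,0)=31.1097, V(3,1)=22.2918, V(3,2)=6.5065, V(3,3)=21.7511
Node (2,0) S=13.7781: V=(p*·22.2918+(1−p*)·31.1097)/1.17=22.3501; Δ=(22.2918−31.1097)/(19.9782−11.1603)=-1.0000; B=V−Δ·S=36.1282
Node (2,1) S=24.6645: V=(p*·6.5065+(1−p*)·22.2918)/1.17=11.4637; Δ=(6.5065−22.2918)/(35.7635−19.9782)=-1.0000; B=V−Δ·S=36.1282
Node (2,2) S=44.1525: V=(p*·21.7511+(1−p*)·6.5065)/1.17=12.8902; Δ=(21.7511−6.5065)/(64.0211−35.7635)=0.5395; B=V−Δ·S=-10.9295
Node (1,0) S=17.0100: V=(p*·11.4637+(1−p*)·22.3501)/1.17=13.8688; Δ=(11.4637−22.3501)/(24.6645−13.7781)=-1.0000; B=V−Δ·S=30.8788
Node (1,1) S=30.4500: V=(p*·12.8902+(1−p*)·11.4637)/1.17=10.4839; Δ=(12.8902−11.4637)/(44.1525−24.6645)=0.0732; B=V−Δ·S=8.2549
Node (0,0) S=21.0000: V=(p*·10.4839+(1−p*)·13.8688)/1.17=10.2263; Δ=(10.4839−13.8688)/(30.4500−17.0100)=-0.2519; B=V−Δ·S=15.5153
Root portfolio cost Δ·21+B reproduces V0=10.2263.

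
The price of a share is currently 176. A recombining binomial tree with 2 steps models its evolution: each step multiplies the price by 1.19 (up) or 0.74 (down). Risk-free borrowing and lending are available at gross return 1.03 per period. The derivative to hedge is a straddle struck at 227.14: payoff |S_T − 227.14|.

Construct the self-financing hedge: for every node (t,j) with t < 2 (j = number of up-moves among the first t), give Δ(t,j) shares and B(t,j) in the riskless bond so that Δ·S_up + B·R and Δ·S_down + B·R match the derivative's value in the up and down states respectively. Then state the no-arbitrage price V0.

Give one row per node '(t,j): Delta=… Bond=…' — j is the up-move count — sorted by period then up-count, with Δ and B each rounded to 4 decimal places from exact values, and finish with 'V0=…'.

Under the risk-neutral measure, an up-move has probability p* = (R−d)/(u−d) = 0.6444 and values discount at R = 1.03.
Payoff layer (t=2): V(2,0)=130.7624, V(2,1)=72.1544, V(2,2)=22.0936
(1,0): S=130.2400. Δ = (V_up−V_dn)/(S_up−S_dn) = (72.1544−130.7624)/(154.9856−96.3776) = -1.0000. V = [p*·72.1544 + (1−p*)·130.7624]/1.03 = 90.2843. B = V − Δ·S = 220.5243.
(1,1): S=209.4400. Δ = (V_up−V_dn)/(S_up−S_dn) = (22.0936−72.1544)/(249.2336−154.9856) = -0.5312. V = [p*·22.0936 + (1−p*)·72.1544]/1.03 = 38.7311. B = V − Δ·S = 149.9773.
(0,0): S=176.0000. Δ = (V_up−V_dn)/(S_up−S_dn) = (38.7311−90.2843)/(209.4400−130.2400) = -0.6509. V = [p*·38.7311 + (1−p*)·90.2843]/1.03 = 55.3991. B = V − Δ·S = 169.9618.
The time-0 hedge costs 55.3991, which is the no-arbitrage price.

(0,0): Delta=-0.6509 Bond=169.9618
(1,0): Delta=-1.0000 Bond=220.5243
(1,1): Delta=-0.5312 Bond=149.9773
V0=55.3991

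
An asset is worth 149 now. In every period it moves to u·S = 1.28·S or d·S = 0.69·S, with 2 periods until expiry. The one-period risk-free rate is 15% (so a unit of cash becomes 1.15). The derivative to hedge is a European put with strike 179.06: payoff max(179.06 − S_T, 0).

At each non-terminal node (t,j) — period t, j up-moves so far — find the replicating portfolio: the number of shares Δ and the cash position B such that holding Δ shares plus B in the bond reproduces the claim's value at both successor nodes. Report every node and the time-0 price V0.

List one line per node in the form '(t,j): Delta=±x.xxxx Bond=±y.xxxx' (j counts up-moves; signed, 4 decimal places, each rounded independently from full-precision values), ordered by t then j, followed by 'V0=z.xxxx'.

Since d<R<u, set p* = (R−d)/(u−d) = 0.7797; price each node as the discounted p*-expectation of its children.
Payoff layer (t=2): V(2,0)=108.1211, V(2,1)=47.4632, V(2,2)=0.0000
Node (1,0) S=102.8100: V=(p*·47.4632+(1−p*)·108.1211)/1.15=52.8943; Δ=(47.4632−108.1211)/(131.5968−70.9389)=-1.0000; B=V−Δ·S=155.7043
Node (1,1) S=190.7200: V=(p*·0.0000+(1−p*)·47.4632)/1.15=9.0939; Δ=(0.0000−47.4632)/(244.1216−131.5968)=-0.4218; B=V−Δ·S=89.5400
Node (0,0) S=149.0000: V=(p*·9.0939+(1−p*)·52.8943)/1.15=16.2999; Δ=(9.0939−52.8943)/(190.7200−102.8100)=-0.4982; B=V−Δ·S=90.5379
Each (Δ,B) replicates both successor values, so the strategy is self-financing and V0 is arbitrage-free.

(0,0): Delta=-0.4982 Bond=90.5379
(1,0): Delta=-1.0000 Bond=155.7043
(1,1): Delta=-0.4218 Bond=89.5400
V0=16.2999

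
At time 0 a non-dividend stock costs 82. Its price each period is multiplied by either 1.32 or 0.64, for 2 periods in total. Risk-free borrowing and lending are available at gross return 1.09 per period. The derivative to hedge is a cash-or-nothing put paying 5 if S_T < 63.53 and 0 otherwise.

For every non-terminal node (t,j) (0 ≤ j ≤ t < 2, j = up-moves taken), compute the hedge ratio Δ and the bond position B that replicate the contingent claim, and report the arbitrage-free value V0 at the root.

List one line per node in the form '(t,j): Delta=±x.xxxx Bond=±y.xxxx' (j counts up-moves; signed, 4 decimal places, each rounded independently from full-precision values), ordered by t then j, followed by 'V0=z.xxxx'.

(0,0): Delta=-0.0278 Bond=2.7631
(1,0): Delta=-0.1401 Bond=8.9045
(1,1): Delta=0.0000 Bond=0.0000
V0=0.4815

Since d<R<u, set p* = (R−d)/(u−d) = 0.6618; price each node as the discounted p*-expectation of its children.
At expiry t=2: V(2,0)=5.0000, V(2,1)=0.0000, V(2,2)=0.0000
  t=1,j=0: stock 52.4800 → up 69.2736 (V=0.0000), down 33.5872 (V=5.0000). Price 1.5515; hedge Δ=-0.1401, bond B=8.9045.
  t=1,j=1: stock 108.2400 → up 142.8768 (V=0.0000), down 69.2736 (V=0.0000). Price 0.0000; hedge Δ=0.0000, bond B=0.0000.
  t=0,j=0: stock 82.0000 → up 108.2400 (V=0.0000), down 52.4800 (V=1.5515). Price 0.4815; hedge Δ=-0.0278, bond B=2.7631.
Each (Δ,B) replicates both successor values, so the strategy is self-financing and V0 is arbitrage-free.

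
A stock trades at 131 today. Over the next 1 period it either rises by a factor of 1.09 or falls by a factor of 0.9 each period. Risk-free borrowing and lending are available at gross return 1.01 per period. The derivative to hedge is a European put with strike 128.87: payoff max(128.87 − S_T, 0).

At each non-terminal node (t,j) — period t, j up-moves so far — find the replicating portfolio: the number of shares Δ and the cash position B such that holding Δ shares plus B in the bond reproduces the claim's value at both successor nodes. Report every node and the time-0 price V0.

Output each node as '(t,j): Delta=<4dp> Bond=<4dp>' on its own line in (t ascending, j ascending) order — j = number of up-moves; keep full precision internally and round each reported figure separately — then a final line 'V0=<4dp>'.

The replicating-portfolio and risk-neutral prices coincide; use p* = (1.01−0.9)/(1.09−0.9) = 0.5789 for the latter.
Terminal payoffs: V(1,0)=10.9700, V(1,1)=0.0000
  t=0,j=0: stock 131.0000 → up 142.7900 (V=0.0000), down 117.9000 (V=10.9700). Price 4.5732; hedge Δ=-0.4407, bond B=62.3101.
Self-financing check: at every node Δ·S+B equals the discounted successor values.

(0,0): Delta=-0.4407 Bond=62.3101
V0=4.5732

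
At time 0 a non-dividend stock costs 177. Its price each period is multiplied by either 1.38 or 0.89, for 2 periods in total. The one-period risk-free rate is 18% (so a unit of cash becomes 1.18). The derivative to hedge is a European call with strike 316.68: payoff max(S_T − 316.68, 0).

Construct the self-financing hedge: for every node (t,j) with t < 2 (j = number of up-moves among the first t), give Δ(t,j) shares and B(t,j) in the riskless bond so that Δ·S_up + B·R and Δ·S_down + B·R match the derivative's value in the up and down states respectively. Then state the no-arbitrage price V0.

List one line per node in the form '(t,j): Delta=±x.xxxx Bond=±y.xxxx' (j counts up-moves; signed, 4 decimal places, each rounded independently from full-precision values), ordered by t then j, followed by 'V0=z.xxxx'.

Under the risk-neutral measure, an up-move has probability p* = (R−d)/(u−d) = 0.5918 and values discount at R = 1.18.
Terminal payoffs: V(2,0)=0.0000, V(2,1)=0.0000, V(2,2)=20.3988
  t=1,j=0: stock 157.5300 → up 217.3914 (V=0.0000), down 140.2017 (V=0.0000). Price 0.0000; hedge Δ=0.0000, bond B=0.0000.
  t=1,j=1: stock 244.2600 → up 337.0788 (V=20.3988), down 217.3914 (V=0.0000). Price 10.2312; hedge Δ=0.1704, bond B=-31.3991.
  t=0,j=0: stock 177.0000 → up 244.2600 (V=10.2312), down 157.5300 (V=0.0000). Price 5.1315; hedge Δ=0.1180, bond B=-15.7484.
Root portfolio cost Δ·177+B reproduces V0=5.1315.

(0,0): Delta=0.1180 Bond=-15.7484
(1,0): Delta=0.0000 Bond=0.0000
(1,1): Delta=0.1704 Bond=-31.3991
V0=5.1315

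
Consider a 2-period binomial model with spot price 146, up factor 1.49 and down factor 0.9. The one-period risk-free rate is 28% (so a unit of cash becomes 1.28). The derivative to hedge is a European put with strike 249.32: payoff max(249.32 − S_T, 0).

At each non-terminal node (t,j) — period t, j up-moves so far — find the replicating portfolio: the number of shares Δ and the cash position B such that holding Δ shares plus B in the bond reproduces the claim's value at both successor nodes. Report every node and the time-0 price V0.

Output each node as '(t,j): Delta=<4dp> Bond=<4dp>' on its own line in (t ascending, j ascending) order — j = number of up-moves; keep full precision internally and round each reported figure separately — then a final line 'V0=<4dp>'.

No-arbitrage ⇒ martingale measure with p* = (R−d)/(u−d) = 0.6441.
Terminal values V(2,·): V(2,0)=131.0600, V(2,1)=53.5340, V(2,2)=0.0000
(1,0): S=131.4000. Δ = (V_up−V_dn)/(S_up−S_dn) = (53.5340−131.0600)/(195.7860−118.2600) = -1.0000. V = [p*·53.5340 + (1−p*)·131.0600]/1.28 = 63.3812. B = V − Δ·S = 194.7813.
(1,1): S=217.5400. Δ = (V_up−V_dn)/(S_up−S_dn) = (0.0000−53.5340)/(324.1346−195.7860) = -0.4171. V = [p*·0.0000 + (1−p*)·53.5340]/1.28 = 14.8863. B = V − Δ·S = 105.6219.
(0,0): S=146.0000. Δ = (V_up−V_dn)/(S_up−S_dn) = (14.8863−63.3812)/(217.5400−131.4000) = -0.5630. V = [p*·14.8863 + (1−p*)·63.3812]/1.28 = 25.1150. B = V − Δ·S = 107.3098.
Root portfolio cost Δ·146+B reproduces V0=25.1150.

(0,0): Delta=-0.5630 Bond=107.3098
(1,0): Delta=-1.0000 Bond=194.7813
(1,1): Delta=-0.4171 Bond=105.6219
V0=25.1150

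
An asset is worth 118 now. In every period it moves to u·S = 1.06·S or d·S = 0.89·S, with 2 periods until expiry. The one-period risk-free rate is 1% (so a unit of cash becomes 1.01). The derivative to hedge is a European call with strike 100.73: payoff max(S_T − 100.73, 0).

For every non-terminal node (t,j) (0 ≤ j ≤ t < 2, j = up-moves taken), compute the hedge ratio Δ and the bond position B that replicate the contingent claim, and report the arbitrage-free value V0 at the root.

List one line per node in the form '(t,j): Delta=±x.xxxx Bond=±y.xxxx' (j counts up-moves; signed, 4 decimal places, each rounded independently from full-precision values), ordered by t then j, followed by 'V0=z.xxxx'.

Risk-neutral probability p* = (R−d)/(u−d) = (1.01−0.89)/(1.06−0.89) = 0.7059.
Terminal values V(2,·): V(2,0)=0.0000, V(2,1)=10.5912, V(2,2)=31.8548
Node (1,0) S=105.0200: V=(p*·10.5912+(1−p*)·0.0000)/1.01=7.4021; Δ=(10.5912−0.0000)/(111.3212−93.4678)=0.5932; B=V−Δ·S=-54.8991
Node (1,1) S=125.0800: V=(p*·31.8548+(1−p*)·10.5912)/1.01=25.3473; Δ=(31.8548−10.5912)/(132.5848−111.3212)=1.0000; B=V−Δ·S=-99.7327
Node (0,0) S=118.0000: V=(p*·25.3473+(1−p*)·7.4021)/1.01=19.8706; Δ=(25.3473−7.4021)/(125.0800−105.0200)=0.8946; B=V−Δ·S=-85.6894
Root portfolio cost Δ·118+B reproduces V0=19.8706.

(0,0): Delta=0.8946 Bond=-85.6894
(1,0): Delta=0.5932 Bond=-54.8991
(1,1): Delta=1.0000 Bond=-99.7327
V0=19.8706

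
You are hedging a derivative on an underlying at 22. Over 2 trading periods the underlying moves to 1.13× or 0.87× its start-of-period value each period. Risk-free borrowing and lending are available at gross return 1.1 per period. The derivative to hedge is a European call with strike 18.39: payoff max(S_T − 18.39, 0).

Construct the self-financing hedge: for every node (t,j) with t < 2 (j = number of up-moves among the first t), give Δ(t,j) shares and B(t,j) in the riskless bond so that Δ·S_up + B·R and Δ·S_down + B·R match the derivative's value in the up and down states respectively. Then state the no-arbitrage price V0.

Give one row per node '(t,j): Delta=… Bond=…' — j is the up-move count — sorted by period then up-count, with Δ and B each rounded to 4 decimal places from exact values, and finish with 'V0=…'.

(0,0): Delta=0.9681 Bond=-14.4780
(1,0): Delta=0.6507 Bond=-9.8505
(1,1): Delta=1.0000 Bond=-16.7182
V0=6.8208

Since d<R<u, set p* = (R−d)/(u−d) = 0.8846; price each node as the discounted p*-expectation of its children.
Terminal values V(2,·): V(2,0)=0.0000, V(2,1)=3.2382, V(2,2)=9.7018
(1,0): S=19.1400. Δ = (V_up−V_dn)/(S_up−S_dn) = (3.2382−0.0000)/(21.6282−16.6518) = 0.6507. V = [p*·3.2382 + (1−p*)·0.0000]/1.1 = 2.6041. B = V − Δ·S = -9.8505.
(1,1): S=24.8600. Δ = (V_up−V_dn)/(S_up−S_dn) = (9.7018−3.2382)/(28.0918−21.6282) = 1.0000. V = [p*·9.7018 + (1−p*)·3.2382]/1.1 = 8.1418. B = V − Δ·S = -16.7182.
(0,0): S=22.0000. Δ = (V_up−V_dn)/(S_up−S_dn) = (8.1418−2.6041)/(24.8600−19.1400) = 0.9681. V = [p*·8.1418 + (1−p*)·2.6041]/1.1 = 6.8208. B = V − Δ·S = -14.4780.
Root portfolio cost Δ·22+B reproduces V0=6.8208.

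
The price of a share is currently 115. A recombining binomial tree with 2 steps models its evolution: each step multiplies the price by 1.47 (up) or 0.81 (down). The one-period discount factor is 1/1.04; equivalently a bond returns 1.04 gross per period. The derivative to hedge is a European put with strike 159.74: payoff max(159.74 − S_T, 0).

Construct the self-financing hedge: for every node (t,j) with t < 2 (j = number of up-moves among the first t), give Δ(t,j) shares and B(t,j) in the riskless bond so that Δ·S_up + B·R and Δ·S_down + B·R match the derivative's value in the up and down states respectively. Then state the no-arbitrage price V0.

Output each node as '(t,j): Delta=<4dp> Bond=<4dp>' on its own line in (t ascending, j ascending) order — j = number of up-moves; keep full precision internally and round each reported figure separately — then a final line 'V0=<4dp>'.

Since d<R<u, set p* = (R−d)/(u−d) = 0.3485; price each node as the discounted p*-expectation of its children.
At expiry t=2: V(2,0)=84.2885, V(2,1)=22.8095, V(2,2)=0.0000
  t=1,j=0: stock 93.1500 → up 136.9305 (V=22.8095), down 75.4515 (V=84.2885). Price 60.4462; hedge Δ=-1.0000, bond B=153.5962.
  t=1,j=1: stock 169.0500 → up 248.5035 (V=0.0000), down 136.9305 (V=22.8095). Price 14.2892; hedge Δ=-0.2044, bond B=48.8490.
  t=0,j=0: stock 115.0000 → up 169.0500 (V=14.2892), down 93.1500 (V=60.4462). Price 42.6549; hedge Δ=-0.6081, bond B=112.5898.
Self-financing check: at every node Δ·S+B equals the discounted successor values.

(0,0): Delta=-0.6081 Bond=112.5898
(1,0): Delta=-1.0000 Bond=153.5962
(1,1): Delta=-0.2044 Bond=48.8490
V0=42.6549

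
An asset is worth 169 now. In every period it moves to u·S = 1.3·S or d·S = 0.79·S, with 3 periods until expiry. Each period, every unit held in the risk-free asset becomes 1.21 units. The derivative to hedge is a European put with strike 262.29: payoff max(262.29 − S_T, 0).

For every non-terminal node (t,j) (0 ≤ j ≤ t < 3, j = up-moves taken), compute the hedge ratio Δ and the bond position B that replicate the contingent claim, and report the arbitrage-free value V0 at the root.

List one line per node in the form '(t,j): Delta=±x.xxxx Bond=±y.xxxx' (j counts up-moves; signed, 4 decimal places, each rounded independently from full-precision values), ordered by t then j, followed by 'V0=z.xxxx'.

Under the risk-neutral measure, an up-move has probability p* = (R−d)/(u−d) = 0.8235 and values discount at R = 1.21.
At expiry t=3: V(3,0)=178.9664, V(3,1)=125.1752, V(3,2)=36.6581, V(3,3)=0.0000
(2,0): S=105.4729. Δ = (V_up−V_dn)/(S_up−S_dn) = (125.1752−178.9664)/(137.1148−83.3236) = -1.0000. V = [p*·125.1752 + (1−p*)·178.9664]/1.21 = 111.2957. B = V − Δ·S = 216.7686.
(2,1): S=173.5630. Δ = (V_up−V_dn)/(S_up−S_dn) = (36.6581−125.1752)/(225.6319−137.1148) = -1.0000. V = [p*·36.6581 + (1−p*)·125.1752]/1.21 = 43.2056. B = V − Δ·S = 216.7686.
(2,2): S=285.6100. Δ = (V_up−V_dn)/(S_up−S_dn) = (0.0000−36.6581)/(371.2930−225.6319) = -0.2517. V = [p*·0.0000 + (1−p*)·36.6581]/1.21 = 5.3463. B = V − Δ·S = 77.2250.
(1,0): S=133.5100. Δ = (V_up−V_dn)/(S_up−S_dn) = (43.2056−111.2957)/(173.5630−105.4729) = -1.0000. V = [p*·43.2056 + (1−p*)·111.2957]/1.21 = 45.6376. B = V − Δ·S = 179.1476.
(1,1): S=219.7000. Δ = (V_up−V_dn)/(S_up−S_dn) = (5.3463−43.2056)/(285.6100−173.5630) = -0.3379. V = [p*·5.3463 + (1−p*)·43.2056]/1.21 = 9.9400. B = V − Δ·S = 84.1738.
(0,0): S=169.0000. Δ = (V_up−V_dn)/(S_up−S_dn) = (9.9400−45.6376)/(219.7000−133.5100) = -0.4142. V = [p*·9.9400 + (1−p*)·45.6376]/1.21 = 13.4211. B = V − Δ·S = 83.4164.
The time-0 hedge costs 13.4211, which is the no-arbitrage price.

(0,0): Delta=-0.4142 Bond=83.4164
(1,0): Delta=-1.0000 Bond=179.1476
(1,1): Delta=-0.3379 Bond=84.1738
(2,0): Delta=-1.0000 Bond=216.7686
(2,1): Delta=-1.0000 Bond=216.7686
(2,2): Delta=-0.2517 Bond=77.2250
V0=13.4211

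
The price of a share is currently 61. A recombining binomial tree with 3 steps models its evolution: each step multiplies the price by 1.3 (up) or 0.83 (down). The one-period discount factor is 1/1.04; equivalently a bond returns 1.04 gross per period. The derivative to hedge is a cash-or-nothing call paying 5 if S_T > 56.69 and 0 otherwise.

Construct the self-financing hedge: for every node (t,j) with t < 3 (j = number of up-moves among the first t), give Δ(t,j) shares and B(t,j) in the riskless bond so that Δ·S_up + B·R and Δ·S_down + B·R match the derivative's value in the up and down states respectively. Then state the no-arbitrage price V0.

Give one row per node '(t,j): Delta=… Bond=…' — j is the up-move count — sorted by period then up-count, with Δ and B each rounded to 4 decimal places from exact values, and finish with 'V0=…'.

(0,0): Delta=0.0797 Bond=-2.9930
(1,0): Delta=0.0903 Bond=-3.6476
(1,1): Delta=0.0714 Bond=-2.4506
(2,0): Delta=0.0000 Bond=0.0000
(2,1): Delta=0.1616 Bond=-8.4902
(2,2): Delta=0.0000 Bond=4.8077
V0=1.8692

Risk-neutral probability p* = (R−d)/(u−d) = (1.04−0.83)/(1.3−0.83) = 0.4468.
At expiry t=3: V(3,0)=0.0000, V(3,1)=0.0000, V(3,2)=5.0000, V(3,3)=5.0000
  t=2,j=0: stock 42.0229 → up 54.6298 (V=0.0000), down 34.8790 (V=0.0000). Price 0.0000; hedge Δ=0.0000, bond B=0.0000.
  t=2,j=1: stock 65.8190 → up 85.5647 (V=5.0000), down 54.6298 (V=0.0000). Price 2.1481; hedge Δ=0.1616, bond B=-8.4902.
  t=2,j=2: stock 103.0900 → up 134.0170 (V=5.0000), down 85.5647 (V=5.0000). Price 4.8077; hedge Δ=0.0000, bond B=4.8077.
  t=1,j=0: stock 50.6300 → up 65.8190 (V=2.1481), down 42.0229 (V=0.0000). Price 0.9229; hedge Δ=0.0903, bond B=-3.6476.
  t=1,j=1: stock 79.3000 → up 103.0900 (V=4.8077), down 65.8190 (V=2.1481). Price 3.2081; hedge Δ=0.0714, bond B=-2.4506.
  t=0,j=0: stock 61.0000 → up 79.3000 (V=3.2081), down 50.6300 (V=0.9229). Price 1.8692; hedge Δ=0.0797, bond B=-2.9930.
The time-0 hedge costs 1.8692, which is the no-arbitrage price.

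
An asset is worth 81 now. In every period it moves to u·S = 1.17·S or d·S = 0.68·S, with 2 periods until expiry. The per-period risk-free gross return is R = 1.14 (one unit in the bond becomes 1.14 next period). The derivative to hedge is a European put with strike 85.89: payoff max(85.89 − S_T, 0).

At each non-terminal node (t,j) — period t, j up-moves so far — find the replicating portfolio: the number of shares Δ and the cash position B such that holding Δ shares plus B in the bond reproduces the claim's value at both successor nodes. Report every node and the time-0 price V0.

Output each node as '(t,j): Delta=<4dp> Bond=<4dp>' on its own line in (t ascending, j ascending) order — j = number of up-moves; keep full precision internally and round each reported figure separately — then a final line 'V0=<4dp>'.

(0,0): Delta=-0.4815 Bond=41.0373
(1,0): Delta=-1.0000 Bond=75.3421
(1,1): Delta=-0.4618 Bond=44.9200
V0=2.0367

The replicating-portfolio and risk-neutral prices coincide; use p* = (1.14−0.68)/(1.17−0.68) = 0.9388 for the latter.
Terminal values V(2,·): V(2,0)=48.4356, V(2,1)=21.4464, V(2,2)=0.0000
(1,0): S=55.0800. Δ = (V_up−V_dn)/(S_up−S_dn) = (21.4464−48.4356)/(64.4436−37.4544) = -1.0000. V = [p*·21.4464 + (1−p*)·48.4356]/1.14 = 20.2621. B = V − Δ·S = 75.3421.
(1,1): S=94.7700. Δ = (V_up−V_dn)/(S_up−S_dn) = (0.0000−21.4464)/(110.8809−64.4436) = -0.4618. V = [p*·0.0000 + (1−p*)·21.4464]/1.14 = 1.1518. B = V − Δ·S = 44.9200.
(0,0): S=81.0000. Δ = (V_up−V_dn)/(S_up−S_dn) = (1.1518−20.2621)/(94.7700−55.0800) = -0.4815. V = [p*·1.1518 + (1−p*)·20.2621]/1.14 = 2.0367. B = V − Δ·S = 41.0373.
The time-0 hedge costs 2.0367, which is the no-arbitrage price.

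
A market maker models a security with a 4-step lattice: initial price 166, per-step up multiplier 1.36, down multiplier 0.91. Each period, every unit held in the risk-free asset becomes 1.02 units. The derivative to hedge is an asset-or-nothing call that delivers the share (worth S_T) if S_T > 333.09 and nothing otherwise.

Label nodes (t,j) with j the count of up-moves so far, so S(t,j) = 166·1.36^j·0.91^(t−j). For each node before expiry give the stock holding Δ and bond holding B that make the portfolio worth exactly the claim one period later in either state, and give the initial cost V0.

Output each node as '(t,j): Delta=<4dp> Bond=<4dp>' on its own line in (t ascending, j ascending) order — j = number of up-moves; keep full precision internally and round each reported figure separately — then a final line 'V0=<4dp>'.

(0,0): Delta=0.6838 Bond=-96.1485
(1,0): Delta=0.3210 Bond=-43.2668
(1,1): Delta=1.4342 Bond=-267.4676
(2,0): Delta=0.0000 Bond=0.0000
(2,1): Delta=0.9850 Bond=-180.5406
(2,2): Delta=2.3631 Bond=-558.0346
(3,0): Delta=0.0000 Bond=0.0000
(3,1): Delta=0.0000 Bond=0.0000
(3,2): Delta=3.0222 Bond=-753.3467
(3,3): Delta=1.0000 Bond=0.0000
V0=17.3697

Since d<R<u, set p* = (R−d)/(u−d) = 0.2444; price each node as the discounted p*-expectation of its children.
At expiry t=4: V(4,0)=0.0000, V(4,1)=0.0000, V(4,2)=0.0000, V(4,3)=379.9848, V(4,4)=567.8893
Node (3,0) S=125.0928: V=(p*·0.0000+(1−p*)·0.0000)/1.02=0.0000; Δ=(0.0000−0.0000)/(170.1262−113.8344)=0.0000; B=V−Δ·S=0.0000
Node (3,1) S=186.9519: V=(p*·0.0000+(1−p*)·0.0000)/1.02=0.0000; Δ=(0.0000−0.0000)/(254.2545−170.1262)=0.0000; B=V−Δ·S=0.0000
Node (3,2) S=279.4006: V=(p*·379.9848+(1−p*)·0.0000)/1.02=91.0639; Δ=(379.9848−0.0000)/(379.9848−254.2545)=3.0222; B=V−Δ·S=-753.3467
Node (3,3) S=417.5657: V=(p*·567.8893+(1−p*)·379.9848)/1.02=417.5657; Δ=(567.8893−379.9848)/(567.8893−379.9848)=1.0000; B=V−Δ·S=0.0000
Node (2,0) S=137.4646: V=(p*·0.0000+(1−p*)·0.0000)/1.02=0.0000; Δ=(0.0000−0.0000)/(186.9519−125.0928)=0.0000; B=V−Δ·S=0.0000
Node (2,1) S=205.4416: V=(p*·91.0639+(1−p*)·0.0000)/1.02=21.8236; Δ=(91.0639−0.0000)/(279.4006−186.9519)=0.9850; B=V−Δ·S=-180.5406
Node (2,2) S=307.0336: V=(p*·417.5657+(1−p*)·91.0639)/1.02=167.5249; Δ=(417.5657−91.0639)/(417.5657−279.4006)=2.3631; B=V−Δ·S=-558.0346
Node (1,0) S=151.0600: V=(p*·21.8236+(1−p*)·0.0000)/1.02=5.2301; Δ=(21.8236−0.0000)/(205.4416−137.4646)=0.3210; B=V−Δ·S=-43.2668
Node (1,1) S=225.7600: V=(p*·167.5249+(1−p*)·21.8236)/1.02=56.3132; Δ=(167.5249−21.8236)/(307.0336−205.4416)=1.4342; B=V−Δ·S=-267.4676
Node (0,0) S=166.0000: V=(p*·56.3132+(1−p*)·5.2301)/1.02=17.3697; Δ=(56.3132−5.2301)/(225.7600−151.0600)=0.6838; B=V−Δ·S=-96.1485
Each (Δ,B) replicates both successor values, so the strategy is self-financing and V0 is arbitrage-free.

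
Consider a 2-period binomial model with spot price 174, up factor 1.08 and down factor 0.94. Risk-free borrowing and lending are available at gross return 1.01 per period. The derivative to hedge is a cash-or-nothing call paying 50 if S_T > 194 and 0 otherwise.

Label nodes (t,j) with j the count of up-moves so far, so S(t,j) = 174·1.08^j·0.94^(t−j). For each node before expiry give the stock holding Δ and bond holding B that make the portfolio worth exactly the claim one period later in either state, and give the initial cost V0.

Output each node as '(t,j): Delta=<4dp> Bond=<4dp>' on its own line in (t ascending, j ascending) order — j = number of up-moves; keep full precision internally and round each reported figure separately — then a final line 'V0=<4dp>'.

The replicating-portfolio and risk-neutral prices coincide; use p* = (1.01−0.94)/(1.08−0.94) = 0.5000 for the latter.
Terminal payoffs: V(2,0)=0.0000, V(2,1)=0.0000, V(2,2)=50.0000
  t=1,j=0: stock 163.5600 → up 176.6448 (V=0.0000), down 153.7464 (V=0.0000). Price 0.0000; hedge Δ=0.0000, bond B=0.0000.
  t=1,j=1: stock 187.9200 → up 202.9536 (V=50.0000), down 176.6448 (V=0.0000). Price 24.7525; hedge Δ=1.9005, bond B=-332.3904.
  t=0,j=0: stock 174.0000 → up 187.9200 (V=24.7525), down 163.5600 (V=0.0000). Price 12.2537; hedge Δ=1.0161, bond B=-164.5497.
The time-0 hedge costs 12.2537, which is the no-arbitrage price.

(0,0): Delta=1.0161 Bond=-164.5497
(1,0): Delta=0.0000 Bond=0.0000
(1,1): Delta=1.9005 Bond=-332.3904
V0=12.2537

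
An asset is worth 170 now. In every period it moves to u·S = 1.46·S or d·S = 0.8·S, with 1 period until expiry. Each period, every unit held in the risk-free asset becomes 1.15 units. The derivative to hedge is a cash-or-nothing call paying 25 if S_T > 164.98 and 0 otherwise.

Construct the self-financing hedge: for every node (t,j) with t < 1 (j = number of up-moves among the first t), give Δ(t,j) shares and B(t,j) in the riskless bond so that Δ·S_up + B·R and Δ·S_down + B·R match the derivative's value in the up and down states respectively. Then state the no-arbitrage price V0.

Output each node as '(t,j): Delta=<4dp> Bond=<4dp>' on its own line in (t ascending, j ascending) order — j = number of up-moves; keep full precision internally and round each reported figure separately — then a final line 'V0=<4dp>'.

The replicating-portfolio and risk-neutral prices coincide; use p* = (1.15−0.8)/(1.46−0.8) = 0.5303 for the latter.
Terminal values V(1,·): V(1,0)=0.0000, V(1,1)=25.0000
  t=0,j=0: stock 170.0000 → up 248.2000 (V=25.0000), down 136.0000 (V=0.0000). Price 11.5283; hedge Δ=0.2228, bond B=-26.3505.
Self-financing check: at every node Δ·S+B equals the discounted successor values.

(0,0): Delta=0.2228 Bond=-26.3505
V0=11.5283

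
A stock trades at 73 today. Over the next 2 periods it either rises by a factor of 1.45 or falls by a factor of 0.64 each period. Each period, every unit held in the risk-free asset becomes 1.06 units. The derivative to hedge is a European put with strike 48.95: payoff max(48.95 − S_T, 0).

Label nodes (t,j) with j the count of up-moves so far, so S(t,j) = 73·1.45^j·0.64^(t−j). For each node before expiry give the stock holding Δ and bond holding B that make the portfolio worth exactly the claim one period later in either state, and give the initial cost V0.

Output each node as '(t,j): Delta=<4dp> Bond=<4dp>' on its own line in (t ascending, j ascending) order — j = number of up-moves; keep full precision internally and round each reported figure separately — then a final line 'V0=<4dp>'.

No-arbitrage ⇒ martingale measure with p* = (R−d)/(u−d) = 0.5185.
Payoff layer (t=2): V(2,0)=19.0492, V(2,1)=0.0000, V(2,2)=0.0000
(1,0): S=46.7200. Δ = (V_up−V_dn)/(S_up−S_dn) = (0.0000−19.0492)/(67.7440−29.9008) = -0.5034. V = [p*·0.0000 + (1−p*)·19.0492]/1.06 = 8.6527. B = V − Δ·S = 32.1702.
(1,1): S=105.8500. Δ = (V_up−V_dn)/(S_up−S_dn) = (0.0000−0.0000)/(153.4825−67.7440) = 0.0000. V = [p*·0.0000 + (1−p*)·0.0000]/1.06 = 0.0000. B = V − Δ·S = 0.0000.
(0,0): S=73.0000. Δ = (V_up−V_dn)/(S_up−S_dn) = (0.0000−8.6527)/(105.8500−46.7200) = -0.1463. V = [p*·0.0000 + (1−p*)·8.6527]/1.06 = 3.9303. B = V − Δ·S = 14.6126.
Check: Δ(0,0)·S0 + B(0,0) = 3.9303 = V0.

(0,0): Delta=-0.1463 Bond=14.6126
(1,0): Delta=-0.5034 Bond=32.1702
(1,1): Delta=0.0000 Bond=0.0000
V0=3.9303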